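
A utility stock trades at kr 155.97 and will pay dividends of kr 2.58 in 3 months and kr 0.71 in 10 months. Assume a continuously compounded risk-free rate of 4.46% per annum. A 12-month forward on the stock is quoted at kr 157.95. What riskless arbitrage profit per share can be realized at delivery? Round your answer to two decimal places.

kr 1.75 per share

PV(dividends) I = 2.58·e^(−0.0446·3/12) + 0.71·e^(−0.0446·10/12) = 3.2355
Fair forward F* = (S − I)·e^(rT) = (155.97 − 3.2355)·e^0.044600 = 152.7345 × 1.045610 = 159.7007
Market kr 157.95 < fair 159.7007: forward underpriced → reverse cash-and-carry (short the stock, invest proceeds at r, pay the dividends, go long the forward).
Profit at T = |F_mkt − F*| = |157.95 − 159.7007| = kr 1.75 per share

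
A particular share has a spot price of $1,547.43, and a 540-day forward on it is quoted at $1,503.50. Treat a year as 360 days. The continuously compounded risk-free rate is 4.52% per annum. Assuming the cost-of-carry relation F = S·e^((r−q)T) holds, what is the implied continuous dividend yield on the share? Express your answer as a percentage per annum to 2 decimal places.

6.44%

From F = S·e^((r−q)T): (r − q) = ln(F/S)/T
ln(1503.50/1547.43) = ln(0.971611) = -0.028800
(r − q) = -0.028800 / (540/360) = -0.019200
q = r − ln(F/S)/T = 0.0452 + 0.019200 = 0.064400
q = 6.44%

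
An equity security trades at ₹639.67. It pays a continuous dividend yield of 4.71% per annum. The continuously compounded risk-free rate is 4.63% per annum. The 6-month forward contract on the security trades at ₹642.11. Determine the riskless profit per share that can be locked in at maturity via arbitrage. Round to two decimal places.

Fair forward: F* = S·e^(carry·T), with carry = (r − q) = 0.0463 − 0.0471 = -0.0008
F* = 639.67 · e^(-0.0008 × 6/12) = 639.67 · e^-0.000400 = 639.67 × 0.999600 = ₹639.4141
Market ₹642.11 > fair ₹639.4141: forward overpriced → cash-and-carry (buy spot, short the forward).
At maturity, profit = |F_mkt − F*| = |642.11 − 639.4141| = ₹2.70 per share

₹2.70 per share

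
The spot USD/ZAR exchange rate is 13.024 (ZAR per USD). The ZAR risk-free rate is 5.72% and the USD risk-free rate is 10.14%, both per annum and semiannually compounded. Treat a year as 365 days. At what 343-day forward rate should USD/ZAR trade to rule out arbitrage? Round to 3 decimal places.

12.514

By covered interest parity, F = S · (1+r_ZAR/2)^(2T) / (1+r_USD/2)^(2T)
= 13.024 × 1.054428 / 1.097408 = 13.024 × 0.960835
F = 12.514 ZAR per USD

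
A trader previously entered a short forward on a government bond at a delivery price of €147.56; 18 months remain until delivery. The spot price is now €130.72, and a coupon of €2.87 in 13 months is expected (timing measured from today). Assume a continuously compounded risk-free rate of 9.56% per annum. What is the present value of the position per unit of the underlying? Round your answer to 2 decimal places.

PV(remaining coupons) I = 2.87·e^(−0.0956·13/12) = 2.5876
Current forward F = (S − I)·e^(rT) = (130.72 − 2.5876)·e^(0.0956·18/12) = 128.1324 × 1.154191 = 147.8893
Value (long) = (F − K)·e^(−rT) = (147.8893 − 147.56) × 0.866407 = 0.2853
Short position value = −(long value) = -€0.29

-€0.29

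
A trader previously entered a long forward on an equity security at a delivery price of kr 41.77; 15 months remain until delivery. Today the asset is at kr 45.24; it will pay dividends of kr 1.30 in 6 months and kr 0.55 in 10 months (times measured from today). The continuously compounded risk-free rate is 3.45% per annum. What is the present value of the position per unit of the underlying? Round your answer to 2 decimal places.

kr 3.42

PV(remaining dividends) I = 1.30·e^(−0.0345·6/12) + 0.55·e^(−0.0345·10/12) = 1.8122
Current forward F = (S − I)·e^(rT) = (45.24 − 1.8122)·e^(0.0345·15/12) = 43.4278 × 1.044068 = 45.3416
Value (long) = (F − K)·e^(−rT) = (45.3416 − 41.77) × 0.957792 = 3.4208
Value = kr 3.42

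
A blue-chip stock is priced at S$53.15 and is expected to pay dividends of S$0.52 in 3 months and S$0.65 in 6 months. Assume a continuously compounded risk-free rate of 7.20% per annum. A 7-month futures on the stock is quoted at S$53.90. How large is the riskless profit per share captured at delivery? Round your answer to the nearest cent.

PV(dividends) I = 0.52·e^(−0.0720·3/12) + 0.65·e^(−0.0720·6/12) = 1.1377
Fair futures F* = (S − I)·e^(rT) = (53.15 − 1.1377)·e^0.042000 = 52.0123 × 1.042894 = 54.2433
Market S$53.90 < fair 54.2433: forward underpriced → reverse cash-and-carry (short the stock, invest proceeds at r, pay the dividends, go long the forward).
Profit at T = |F_mkt − F*| = |53.90 − 54.2433| = S$0.34 per share

S$0.34 per share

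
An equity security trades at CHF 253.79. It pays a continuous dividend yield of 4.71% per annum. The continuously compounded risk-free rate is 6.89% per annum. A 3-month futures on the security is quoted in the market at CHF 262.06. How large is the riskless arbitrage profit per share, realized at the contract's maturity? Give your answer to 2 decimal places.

CHF 6.88 per share

Fair futures: F* = S·e^(carry·T), with carry = (r − q) = 0.0689 − 0.0471 = 0.0218
F* = 253.79 · e^(0.0218 × 3/12) = 253.79 · e^0.005450 = 253.79 × 1.005465 = CHF 255.1770
Market CHF 262.06 > fair CHF 255.1770: forward overpriced → cash-and-carry (buy spot, short the forward).
At maturity, profit = |F_mkt − F*| = |262.06 − 255.1770| = CHF 6.88 per share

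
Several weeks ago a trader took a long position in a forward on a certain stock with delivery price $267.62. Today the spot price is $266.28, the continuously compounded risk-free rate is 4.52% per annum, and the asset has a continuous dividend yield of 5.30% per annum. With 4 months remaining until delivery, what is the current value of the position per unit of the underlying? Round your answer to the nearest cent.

-$2.00

Current fair forward for the remaining 4 months: F = S·e^((r − q)·T), (r − q) = 0.0452 − 0.0530 = -0.0078
F = 266.28 · e^(-0.0078 × 4/12) = 266.28 × 0.997403 = 265.5885
Value of long forward = (F − K)·e^(−rT) = (265.5885 − 267.62) · e^(−0.0452·4/12)
= -2.0315 × 0.985046 = -2.00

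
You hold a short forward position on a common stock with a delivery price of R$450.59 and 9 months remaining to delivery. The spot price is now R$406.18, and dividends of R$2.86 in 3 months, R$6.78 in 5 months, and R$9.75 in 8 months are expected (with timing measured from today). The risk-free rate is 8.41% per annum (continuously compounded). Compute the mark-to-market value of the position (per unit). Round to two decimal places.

R$35.43

PV(remaining dividends) I = 2.86·e^(−0.0841·3/12) + 6.78·e^(−0.0841·5/12) + 9.75·e^(−0.0841·8/12) = 18.5654
Current forward F = (S − I)·e^(rT) = (406.18 − 18.5654)·e^(0.0841·9/12) = 387.6146 × 1.065107 = 412.8510
Value (long) = (F − K)·e^(−rT) = (412.8510 − 450.59) × 0.938873 = -35.4321
Short position value = −(long value) = R$35.43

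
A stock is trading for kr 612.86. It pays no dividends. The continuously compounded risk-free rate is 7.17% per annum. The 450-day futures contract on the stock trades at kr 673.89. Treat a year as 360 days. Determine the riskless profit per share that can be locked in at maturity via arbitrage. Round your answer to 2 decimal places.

kr 3.57 per share

Fair futures: F* = S·e^(carry·T), with carry = r = 0.0717
F* = 612.86 · e^(0.0717 × 450/360) = 612.86 · e^0.089625 = 612.86 × 1.093764 = kr 670.3242
Market kr 673.89 > fair kr 670.3242: forward overpriced → cash-and-carry (buy spot, short the forward).
At maturity, profit = |F_mkt − F*| = |673.89 − 670.3242| = kr 3.57 per share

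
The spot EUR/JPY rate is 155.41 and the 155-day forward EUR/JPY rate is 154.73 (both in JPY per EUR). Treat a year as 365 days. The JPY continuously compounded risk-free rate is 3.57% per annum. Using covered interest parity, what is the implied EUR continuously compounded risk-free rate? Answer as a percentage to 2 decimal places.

F = S·e^((r_JPY − r_EUR)T) ⇒ r_EUR = r_JPY − ln(F/S)/T
ln(154.73/155.41) = -0.004385; /(155/365) = -0.010326
r_EUR = 0.0357 + 0.010326 = 0.046026
r_EUR = 4.60%

4.60%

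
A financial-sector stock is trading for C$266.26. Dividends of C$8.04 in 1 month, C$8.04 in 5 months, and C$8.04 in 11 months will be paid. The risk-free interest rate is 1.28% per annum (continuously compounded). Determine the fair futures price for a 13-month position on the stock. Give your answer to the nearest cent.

PV(dividends) I = 8.04·e^(−0.0128·1/12) + 8.04·e^(−0.0128·5/12) + 8.04·e^(−0.0128·11/12)
I = 8.0314 + 7.9972 + 7.9462 = 23.9748
F = (S − I)·e^(rT) = (266.26 − 23.9748) · e^(0.0128·13/12)
= 242.2852 · e^0.013867 = 242.2852 × 1.013964 = C$245.67

C$245.67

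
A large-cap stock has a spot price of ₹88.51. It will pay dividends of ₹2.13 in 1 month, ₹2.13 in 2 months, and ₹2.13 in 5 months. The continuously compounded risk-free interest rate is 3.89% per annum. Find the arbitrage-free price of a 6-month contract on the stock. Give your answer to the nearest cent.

₹83.79

PV(dividends) I = 2.13·e^(−0.0389·1/12) + 2.13·e^(−0.0389·2/12) + 2.13·e^(−0.0389·5/12)
I = 2.1231 + 2.1162 + 2.0958 = 6.3351
F = (S − I)·e^(rT) = (88.51 − 6.3351) · e^(0.0389·6/12)
= 82.1749 · e^0.019450 = 82.1749 × 1.019640 = ₹83.79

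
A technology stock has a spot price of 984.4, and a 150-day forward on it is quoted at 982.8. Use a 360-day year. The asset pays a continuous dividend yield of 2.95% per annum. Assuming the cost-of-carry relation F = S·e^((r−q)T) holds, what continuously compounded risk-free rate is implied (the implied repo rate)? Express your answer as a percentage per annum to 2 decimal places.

From F = S·e^((r−q)T): (r − q) = ln(F/S)/T
ln(982.8/984.4) = ln(0.998375) = -0.001626
(r − q) = -0.001626 / (150/360) = -0.003902
r = ln(F/S)/T + q = -0.003902 + 0.0295 = 0.025598
r = 2.56%

2.56%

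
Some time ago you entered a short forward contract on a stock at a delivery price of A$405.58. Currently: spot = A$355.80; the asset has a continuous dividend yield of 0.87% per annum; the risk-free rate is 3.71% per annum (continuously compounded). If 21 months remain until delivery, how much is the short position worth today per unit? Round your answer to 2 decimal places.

Current fair forward for the remaining 21 months: F = S·e^((r − q)·T), (r − q) = 0.0371 − 0.0087 = 0.0284
F = 355.80 · e^(0.0284 × 21/12) = 355.80 × 1.050956 = 373.9301
Value of long forward = (F − K)·e^(−rT) = (373.9301 − 405.58) · e^(−0.0371·21/12)
= -31.6499 × 0.937138 = -29.66
Short position value = −(long value) = A$29.66

A$29.66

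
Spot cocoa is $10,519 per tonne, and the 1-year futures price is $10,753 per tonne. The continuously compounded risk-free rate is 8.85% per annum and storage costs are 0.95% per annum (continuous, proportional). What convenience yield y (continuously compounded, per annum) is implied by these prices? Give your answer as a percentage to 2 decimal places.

7.60%

F = S·e^((r+u−y)T) ⇒ (r+u−y) = ln(F/S)/T
ln(10753/10519) = 0.022002; /T ⇒ 0.022002
y = r + u − ln(F/S)/T = 0.0885 + 0.0095 − 0.022002 = 0.075998
y = 7.60%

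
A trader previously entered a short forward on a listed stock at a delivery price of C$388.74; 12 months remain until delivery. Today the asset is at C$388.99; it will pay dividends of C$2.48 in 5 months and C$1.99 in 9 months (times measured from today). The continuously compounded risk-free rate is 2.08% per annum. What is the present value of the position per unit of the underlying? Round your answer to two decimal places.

-C$3.83

PV(remaining dividends) I = 2.48·e^(−0.0208·5/12) + 1.99·e^(−0.0208·9/12) = 4.4178
Current forward F = (S − I)·e^(rT) = (388.99 − 4.4178)·e^(0.0208·12/12) = 384.5722 × 1.021018 = 392.6551
Value (long) = (F − K)·e^(−rT) = (392.6551 − 388.74) × 0.979415 = 3.8345
Short position value = −(long value) = -C$3.83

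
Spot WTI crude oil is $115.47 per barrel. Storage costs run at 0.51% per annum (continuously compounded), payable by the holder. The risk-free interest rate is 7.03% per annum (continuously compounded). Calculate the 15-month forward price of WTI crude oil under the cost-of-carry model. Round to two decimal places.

Net carry = r + u − y = 0.0703 + 0.0051 − 0.0000 = 0.0754
F = S·e^((r+u−y)T) = 115.47 · e^(0.0754 × 15/12) = 115.47 · e^0.094250
= 115.47 × 1.098834 = $126.88 per barrel

$126.88 per barrel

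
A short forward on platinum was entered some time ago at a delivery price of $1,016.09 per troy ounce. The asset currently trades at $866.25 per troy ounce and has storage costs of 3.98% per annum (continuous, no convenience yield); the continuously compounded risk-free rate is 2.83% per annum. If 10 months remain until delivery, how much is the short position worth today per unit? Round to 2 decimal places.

$96.95 per troy ounce

Current fair forward for the remaining 10 months: F = S·e^((r + u)·T), (r + u) = 0.0283 + 0.0398 = 0.0681
F = 866.25 · e^(0.0681 × 10/12) = 866.25 × 1.058391 = 916.8312
Value of long forward = (F − K)·e^(−rT) = (916.8312 − 1016.09) · e^(−0.0283·10/12)
= -99.2588 × 0.976693 = -96.95
Short position value = −(long value) = $96.95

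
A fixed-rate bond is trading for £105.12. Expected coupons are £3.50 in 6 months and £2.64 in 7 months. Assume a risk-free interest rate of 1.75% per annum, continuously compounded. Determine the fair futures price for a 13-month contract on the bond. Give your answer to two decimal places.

PV(coupons) I = 3.50·e^(−0.0175·6/12) + 2.64·e^(−0.0175·7/12)
I = 3.4695 + 2.6132 = 6.0827
F = (S − I)·e^(rT) = (105.12 − 6.0827) · e^(0.0175·13/12)
= 99.0373 · e^0.018958 = 99.0373 × 1.019139 = £100.93

£100.93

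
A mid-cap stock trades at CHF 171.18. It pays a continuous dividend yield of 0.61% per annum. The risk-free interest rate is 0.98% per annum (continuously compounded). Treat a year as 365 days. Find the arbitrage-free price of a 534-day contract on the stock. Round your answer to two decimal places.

F = S·e^((r − q)T) = 171.18 · e^((0.0098 − 0.0061) × 534/365)
= 171.18 · e^0.005413 = 171.18 × 1.005428
F = CHF 172.11

CHF 172.11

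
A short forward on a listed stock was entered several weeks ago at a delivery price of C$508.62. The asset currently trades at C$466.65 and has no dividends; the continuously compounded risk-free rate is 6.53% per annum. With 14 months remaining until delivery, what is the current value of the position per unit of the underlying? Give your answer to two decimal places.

C$4.66

Current fair forward for the remaining 14 months: F = S·e^(r·T), r = 0.0653
F = 466.65 · e^(0.0653 × 14/12) = 466.65 × 1.079160 = 503.5900
Value of long forward = (F − K)·e^(−rT) = (503.5900 − 508.62) · e^(−0.0653·14/12)
= -5.0300 × 0.926646 = -4.66
Short position value = −(long value) = C$4.66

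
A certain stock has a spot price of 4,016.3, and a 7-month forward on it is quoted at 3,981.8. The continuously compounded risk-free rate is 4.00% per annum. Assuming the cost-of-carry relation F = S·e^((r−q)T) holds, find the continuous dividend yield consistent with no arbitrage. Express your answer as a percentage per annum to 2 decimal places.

5.48%

From F = S·e^((r−q)T): (r − q) = ln(F/S)/T
ln(3981.8/4016.3) = ln(0.991410) = -0.008627
(r − q) = -0.008627 / (7/12) = -0.014789
q = r − ln(F/S)/T = 0.0400 + 0.014789 = 0.054789
q = 5.48%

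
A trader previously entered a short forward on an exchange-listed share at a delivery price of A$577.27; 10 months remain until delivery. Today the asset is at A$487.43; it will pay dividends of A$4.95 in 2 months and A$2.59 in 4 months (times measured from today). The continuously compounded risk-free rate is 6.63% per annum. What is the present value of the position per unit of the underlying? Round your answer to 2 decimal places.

PV(remaining dividends) I = 4.95·e^(−0.0663·2/12) + 2.59·e^(−0.0663·4/12) = 7.4290
Current forward F = (S − I)·e^(rT) = (487.43 − 7.4290)·e^(0.0663·10/12) = 480.0010 × 1.056805 = 507.2675
Value (long) = (F − K)·e^(−rT) = (507.2675 − 577.27) × 0.946249 = -66.2398
Short position value = −(long value) = A$66.24

A$66.24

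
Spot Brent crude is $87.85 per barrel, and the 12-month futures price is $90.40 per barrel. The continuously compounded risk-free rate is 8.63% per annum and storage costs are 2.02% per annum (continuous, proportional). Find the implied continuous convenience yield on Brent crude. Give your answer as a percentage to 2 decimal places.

7.79%

F = S·e^((r+u−y)T) ⇒ (r+u−y) = ln(F/S)/T
ln(90.40/87.85) = 0.028613; /T ⇒ 0.028613
y = r + u − ln(F/S)/T = 0.0863 + 0.0202 − 0.028613 = 0.077887
y = 7.79%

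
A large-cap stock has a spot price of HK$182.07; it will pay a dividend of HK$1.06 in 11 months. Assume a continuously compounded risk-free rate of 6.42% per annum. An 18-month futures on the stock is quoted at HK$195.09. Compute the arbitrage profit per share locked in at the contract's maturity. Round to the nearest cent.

PV(dividends) I = 1.06·e^(−0.0642·11/12) = 0.9994
Fair futures F* = (S − I)·e^(rT) = (182.07 − 0.9994)·e^0.096300 = 181.0706 × 1.101089 = 199.3748
Market HK$195.09 < fair 199.3748: forward underpriced → reverse cash-and-carry (short the stock, invest proceeds at r, pay the dividends, go long the forward).
Profit at T = |F_mkt − F*| = |195.09 − 199.3748| = HK$4.28 per share

HK$4.28 per share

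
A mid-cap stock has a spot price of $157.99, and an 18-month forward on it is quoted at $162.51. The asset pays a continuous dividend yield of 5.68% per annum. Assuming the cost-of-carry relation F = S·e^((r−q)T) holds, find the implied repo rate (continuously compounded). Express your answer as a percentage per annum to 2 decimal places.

7.56%

From F = S·e^((r−q)T): (r − q) = ln(F/S)/T
ln(162.51/157.99) = ln(1.028609) = 0.028207
(r − q) = 0.028207 / (18/12) = 0.018805
r = ln(F/S)/T + q = 0.018805 + 0.0568 = 0.075605
r = 7.56%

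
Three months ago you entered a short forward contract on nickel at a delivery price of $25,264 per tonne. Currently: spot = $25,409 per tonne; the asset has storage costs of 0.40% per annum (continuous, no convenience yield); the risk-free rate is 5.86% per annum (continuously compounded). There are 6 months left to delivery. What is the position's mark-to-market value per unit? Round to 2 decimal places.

Current fair forward for the remaining 6 months: F = S·e^((r + u)·T), (r + u) = 0.0586 + 0.0040 = 0.0626
F = 25409 · e^(0.0626 × 6/12) = 25409 × 1.03179500 = 26216.8792
Value of long forward = (F − K)·e^(−rT) = (26216.8792 − 25264) · e^(−0.0586·6/12)
= 952.8792 × 0.97112508 = 925.36
Short position value = −(long value) = -$925.36

-$925.36 per tonne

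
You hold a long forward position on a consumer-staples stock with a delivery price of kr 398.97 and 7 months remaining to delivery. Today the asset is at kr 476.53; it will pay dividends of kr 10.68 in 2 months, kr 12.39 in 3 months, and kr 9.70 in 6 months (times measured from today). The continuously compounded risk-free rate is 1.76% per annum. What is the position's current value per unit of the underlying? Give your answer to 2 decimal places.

kr 49.04

PV(remaining dividends) I = 10.68·e^(−0.0176·2/12) + 12.39·e^(−0.0176·3/12) + 9.70·e^(−0.0176·6/12) = 32.5993
Current forward F = (S − I)·e^(rT) = (476.53 − 32.5993)·e^(0.0176·7/12) = 443.9307 × 1.010320 = 448.5121
Value (long) = (F − K)·e^(−rT) = (448.5121 − 398.97) × 0.989786 = 49.0361
Value = kr 49.04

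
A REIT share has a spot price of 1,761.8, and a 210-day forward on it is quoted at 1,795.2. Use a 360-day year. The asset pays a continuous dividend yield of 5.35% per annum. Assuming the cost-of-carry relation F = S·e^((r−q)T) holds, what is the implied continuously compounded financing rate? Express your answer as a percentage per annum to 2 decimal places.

8.57%

From F = S·e^((r−q)T): (r − q) = ln(F/S)/T
ln(1795.2/1761.8) = ln(1.018958) = 0.018781
(r − q) = 0.018781 / (210/360) = 0.032196
r = ln(F/S)/T + q = 0.032196 + 0.0535 = 0.085696
r = 8.57%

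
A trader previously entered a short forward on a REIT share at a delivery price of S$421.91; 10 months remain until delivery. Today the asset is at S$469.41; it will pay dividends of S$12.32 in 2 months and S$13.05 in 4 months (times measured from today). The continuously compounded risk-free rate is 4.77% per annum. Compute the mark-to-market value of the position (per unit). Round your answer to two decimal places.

-S$38.88

PV(remaining dividends) I = 12.32·e^(−0.0477·2/12) + 13.05·e^(−0.0477·4/12) = 25.0666
Current forward F = (S − I)·e^(rT) = (469.41 − 25.0666)·e^(0.0477·10/12) = 444.3434 × 1.040551 = 462.3620
Value (long) = (F − K)·e^(−rT) = (462.3620 − 421.91) × 0.961030 = 38.8756
Short position value = −(long value) = -S$38.88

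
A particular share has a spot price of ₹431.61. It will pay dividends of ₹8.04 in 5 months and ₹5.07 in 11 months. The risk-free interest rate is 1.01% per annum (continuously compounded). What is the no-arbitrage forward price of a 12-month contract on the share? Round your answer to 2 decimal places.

PV(dividends) I = 8.04·e^(−0.0101·5/12) + 5.07·e^(−0.0101·11/12)
I = 8.0062 + 5.0233 = 13.0295
F = (S − I)·e^(rT) = (431.61 − 13.0295) · e^(0.0101·12/12)
= 418.5805 · e^0.010100 = 418.5805 × 1.010151 = ₹422.83

₹422.83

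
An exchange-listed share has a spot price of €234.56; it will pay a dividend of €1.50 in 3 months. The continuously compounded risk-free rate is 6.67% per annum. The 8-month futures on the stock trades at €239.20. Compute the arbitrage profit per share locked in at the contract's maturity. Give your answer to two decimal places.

PV(dividends) I = 1.50·e^(−0.0667·3/12) = 1.4752
Fair futures F* = (S − I)·e^(rT) = (234.56 − 1.4752)·e^0.044467 = 233.0848 × 1.045470 = 243.6832
Market €239.20 < fair 243.6832: forward underpriced → reverse cash-and-carry (short the stock, invest proceeds at r, pay the dividends, go long the forward).
Profit at T = |F_mkt − F*| = |239.20 − 243.6832| = €4.48 per share

€4.48 per share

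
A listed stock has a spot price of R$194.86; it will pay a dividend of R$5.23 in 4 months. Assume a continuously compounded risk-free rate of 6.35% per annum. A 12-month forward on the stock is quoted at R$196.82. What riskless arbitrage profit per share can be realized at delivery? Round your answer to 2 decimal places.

PV(dividends) I = 5.23·e^(−0.0635·4/12) = 5.1205
Fair forward F* = (S − I)·e^(rT) = (194.86 − 5.1205)·e^0.063500 = 189.7395 × 1.065559 = 202.1786
Market R$196.82 < fair 202.1786: forward underpriced → reverse cash-and-carry (short the stock, invest proceeds at r, pay the dividends, go long the forward).
Profit at T = |F_mkt − F*| = |196.82 − 202.1786| = R$5.36 per share

R$5.36 per share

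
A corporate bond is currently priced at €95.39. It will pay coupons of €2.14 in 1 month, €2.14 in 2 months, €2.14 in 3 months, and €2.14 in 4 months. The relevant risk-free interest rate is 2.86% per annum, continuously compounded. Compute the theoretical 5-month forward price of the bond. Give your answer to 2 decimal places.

PV(coupons) I = 2.14·e^(−0.0286·1/12) + 2.14·e^(−0.0286·2/12) + 2.14·e^(−0.0286·3/12) + 2.14·e^(−0.0286·4/12)
I = 2.1349 + 2.1298 + 2.1248 + 2.1197 = 8.5092
F = (S − I)·e^(rT) = (95.39 − 8.5092) · e^(0.0286·5/12)
= 86.8808 · e^0.011917 = 86.8808 × 1.011988 = €87.92

€87.92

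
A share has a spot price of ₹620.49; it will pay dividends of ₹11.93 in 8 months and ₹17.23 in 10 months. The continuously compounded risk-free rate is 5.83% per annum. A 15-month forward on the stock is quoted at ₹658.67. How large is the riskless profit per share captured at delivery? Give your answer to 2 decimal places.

₹21.27 per share

PV(dividends) I = 11.93·e^(−0.0583·8/12) + 17.23·e^(−0.0583·10/12) = 27.8881
Fair forward F* = (S − I)·e^(rT) = (620.49 − 27.8881)·e^0.072875 = 592.6019 × 1.075596 = 637.4002
Market ₹658.67 > fair 637.4002: forward overpriced → cash-and-carry (borrow at r, buy the stock and collect the dividends, short the forward).
Profit at T = |F_mkt − F*| = |658.67 − 637.4002| = ₹21.27 per share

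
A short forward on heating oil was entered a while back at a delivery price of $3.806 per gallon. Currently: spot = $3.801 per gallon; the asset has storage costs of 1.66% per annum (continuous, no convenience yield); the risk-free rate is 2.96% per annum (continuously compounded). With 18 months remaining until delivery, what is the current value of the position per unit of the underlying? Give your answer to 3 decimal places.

Current fair forward for the remaining 18 months: F = S·e^((r + u)·T), (r + u) = 0.0296 + 0.0166 = 0.0462
F = 3.801 · e^(0.0462 × 18/12) = 3.801 × 1.071758 = 4.0738
Value of long forward = (F − K)·e^(−rT) = (4.0738 − 3.806) · e^(−0.0296·18/12)
= 0.2678 × 0.956571 = 0.256
Short position value = −(long value) = -$0.256

-$0.256 per gallon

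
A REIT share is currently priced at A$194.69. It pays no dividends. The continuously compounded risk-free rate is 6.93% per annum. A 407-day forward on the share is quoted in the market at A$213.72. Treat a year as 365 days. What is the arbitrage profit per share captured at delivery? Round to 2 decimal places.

A$3.39 per share

Fair forward: F* = S·e^(carry·T), with carry = r = 0.0693
F* = 194.69 · e^(0.0693 × 407/365) = 194.69 · e^0.077274 = 194.69 × 1.080338 = A$210.3310
Market A$213.72 > fair A$210.3310: forward overpriced → cash-and-carry (buy spot, short the forward).
At maturity, profit = |F_mkt − F*| = |213.72 − 210.3310| = A$3.39 per share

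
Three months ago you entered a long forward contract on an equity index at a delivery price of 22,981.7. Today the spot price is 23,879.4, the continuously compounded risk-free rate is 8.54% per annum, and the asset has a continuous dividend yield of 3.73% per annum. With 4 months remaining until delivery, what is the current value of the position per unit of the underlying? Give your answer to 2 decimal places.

1247.63

Current fair forward for the remaining 4 months: F = S·e^((r − q)·T), (r − q) = 0.0854 − 0.0373 = 0.0481
F = 23879.4 · e^(0.0481 × 4/12) = 23879.4 × 1.01616256 = 24265.3522
Value of long forward = (F − K)·e^(−rT) = (24265.3522 − 22981.7) · e^(−0.0854·4/12)
= 1283.6522 × 0.97193469 = 1247.63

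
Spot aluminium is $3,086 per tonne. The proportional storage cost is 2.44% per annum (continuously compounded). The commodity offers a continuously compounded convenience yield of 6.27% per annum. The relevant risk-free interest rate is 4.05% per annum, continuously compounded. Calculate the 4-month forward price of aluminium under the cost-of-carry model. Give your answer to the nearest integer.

Net carry = r + u − y = 0.0405 + 0.0244 − 0.0627 = 0.0022
F = S·e^((r+u−y)T) = 3086 · e^(0.0022 × 4/12) = 3086 · e^0.000733
= 3086 × 1.000733 = $3,088 per tonne

$3,088 per tonne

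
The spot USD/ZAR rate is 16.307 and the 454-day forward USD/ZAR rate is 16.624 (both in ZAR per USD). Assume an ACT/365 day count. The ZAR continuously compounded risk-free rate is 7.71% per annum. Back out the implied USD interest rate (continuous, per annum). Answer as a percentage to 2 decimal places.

6.16%

F = S·e^((r_ZAR − r_USD)T) ⇒ r_USD = r_ZAR − ln(F/S)/T
ln(16.624/16.307) = 0.019253; /(454/365) = 0.015479
r_USD = 0.0771 − 0.015479 = 0.061621
r_USD = 6.16%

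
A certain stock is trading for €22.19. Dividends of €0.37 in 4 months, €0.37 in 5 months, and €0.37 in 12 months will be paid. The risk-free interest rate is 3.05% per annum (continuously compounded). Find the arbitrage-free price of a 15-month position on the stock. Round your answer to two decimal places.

PV(dividends) I = 0.37·e^(−0.0305·4/12) + 0.37·e^(−0.0305·5/12) + 0.37·e^(−0.0305·12/12)
I = 0.3663 + 0.3653 + 0.3589 = 1.0905
F = (S − I)·e^(rT) = (22.19 − 1.0905) · e^(0.0305·15/12)
= 21.0995 · e^0.038125 = 21.0995 × 1.038861 = €21.92

€21.92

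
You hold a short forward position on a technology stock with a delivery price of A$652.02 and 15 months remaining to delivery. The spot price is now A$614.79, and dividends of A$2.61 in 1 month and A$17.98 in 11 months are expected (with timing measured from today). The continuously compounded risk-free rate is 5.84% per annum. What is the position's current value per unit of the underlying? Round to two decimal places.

PV(remaining dividends) I = 2.61·e^(−0.0584·1/12) + 17.98·e^(−0.0584·11/12) = 19.6401
Current forward F = (S − I)·e^(rT) = (614.79 − 19.6401)·e^(0.0584·15/12) = 595.1499 × 1.075731 = 640.2212
Value (long) = (F − K)·e^(−rT) = (640.2212 − 652.02) × 0.929601 = -10.9682
Short position value = −(long value) = A$10.97

A$10.97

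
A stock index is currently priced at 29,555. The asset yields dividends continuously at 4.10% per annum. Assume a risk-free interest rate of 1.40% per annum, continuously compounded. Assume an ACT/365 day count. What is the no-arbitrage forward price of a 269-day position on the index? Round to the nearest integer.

F = S·e^((r − q)T) = 29555 · e^((0.0140 − 0.0410) × 269/365)
= 29555 · e^-0.019899 = 29555 × 0.980298
F = 28,973

28,973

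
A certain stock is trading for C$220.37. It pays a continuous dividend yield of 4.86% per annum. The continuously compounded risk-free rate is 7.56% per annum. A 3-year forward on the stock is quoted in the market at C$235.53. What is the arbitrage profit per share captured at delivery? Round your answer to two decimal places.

Fair forward: F* = S·e^(carry·T), with carry = (r − q) = 0.0756 − 0.0486 = 0.0270
F* = 220.37 · e^(0.0270 × 3) = 220.37 · e^0.081000 = 220.37 × 1.084371 = C$238.9628
Market C$235.53 < fair C$238.9628: forward underpriced → reverse cash-and-carry (short spot, go long the forward).
At maturity, profit = |F_mkt − F*| = |235.53 − 238.9628| = C$3.43 per share

C$3.43 per share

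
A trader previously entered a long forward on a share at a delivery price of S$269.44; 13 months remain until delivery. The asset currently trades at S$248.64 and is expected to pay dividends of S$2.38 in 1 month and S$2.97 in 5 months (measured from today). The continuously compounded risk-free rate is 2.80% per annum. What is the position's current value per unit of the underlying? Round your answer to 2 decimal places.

PV(remaining dividends) I = 2.38·e^(−0.0280·1/12) + 2.97·e^(−0.0280·5/12) = 5.3100
Current forward F = (S − I)·e^(rT) = (248.64 − 5.3100)·e^(0.0280·13/12) = 243.3300 × 1.030798 = 250.8241
Value (long) = (F − K)·e^(−rT) = (250.8241 − 269.44) × 0.970122 = -18.0597
Value = -S$18.06

-S$18.06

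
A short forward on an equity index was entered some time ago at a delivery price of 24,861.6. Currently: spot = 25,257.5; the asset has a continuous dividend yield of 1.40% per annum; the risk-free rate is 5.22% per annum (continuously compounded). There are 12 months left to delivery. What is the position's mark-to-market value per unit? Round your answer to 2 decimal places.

-1309.24

Current fair forward for the remaining 12 months: F = S·e^((r − q)·T), (r − q) = 0.0522 − 0.0140 = 0.0382
F = 25257.5 · e^(0.0382 × 12/12) = 25257.5 × 1.03893900 = 26241.0018
Value of long forward = (F − K)·e^(−rT) = (26241.0018 − 24861.6) · e^(−0.0522·12/12)
= 1379.4018 × 0.94913902 = 1309.24
Short position value = −(long value) = -1309.24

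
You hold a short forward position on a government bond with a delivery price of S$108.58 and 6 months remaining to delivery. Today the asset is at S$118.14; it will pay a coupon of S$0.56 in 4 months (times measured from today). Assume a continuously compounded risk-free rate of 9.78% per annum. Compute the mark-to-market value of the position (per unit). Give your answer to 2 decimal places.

PV(remaining coupons) I = 0.56·e^(−0.0978·4/12) = 0.5420
Current forward F = (S − I)·e^(rT) = (118.14 − 0.5420)·e^(0.0978·6/12) = 117.5980 × 1.050115 = 123.4914
Value (long) = (F − K)·e^(−rT) = (123.4914 − 108.58) × 0.952276 = 14.1998
Short position value = −(long value) = -S$14.20

-S$14.20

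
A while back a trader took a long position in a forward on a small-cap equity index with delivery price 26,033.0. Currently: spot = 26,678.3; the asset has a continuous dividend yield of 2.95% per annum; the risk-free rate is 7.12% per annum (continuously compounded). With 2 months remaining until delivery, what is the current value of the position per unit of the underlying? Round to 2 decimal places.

Current fair forward for the remaining 2 months: F = S·e^((r − q)·T), (r − q) = 0.0712 − 0.0295 = 0.0417
F = 26678.3 · e^(0.0417 × 2/12) = 26678.3 × 1.00697421 = 26864.3601
Value of long forward = (F − K)·e^(−rT) = (26864.3601 − 26033.0) · e^(−0.0712·2/12)
= 831.3601 × 0.98820346 = 821.55

821.55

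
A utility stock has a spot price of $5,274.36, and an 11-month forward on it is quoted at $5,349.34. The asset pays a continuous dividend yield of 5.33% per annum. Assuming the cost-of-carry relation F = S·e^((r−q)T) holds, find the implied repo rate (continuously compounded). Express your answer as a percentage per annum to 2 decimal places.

6.87%

From F = S·e^((r−q)T): (r − q) = ln(F/S)/T
ln(5349.34/5274.36) = ln(1.014216) = 0.014116
(r − q) = 0.014116 / (11/12) = 0.015399
r = ln(F/S)/T + q = 0.015399 + 0.0533 = 0.068699
r = 6.87%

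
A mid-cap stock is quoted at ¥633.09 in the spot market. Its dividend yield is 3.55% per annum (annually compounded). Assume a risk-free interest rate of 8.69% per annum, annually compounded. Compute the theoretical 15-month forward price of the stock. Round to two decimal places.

¥672.61

F = S · (1+r)^T / (1+q)^T
= 633.09 × 1.109780 / 1.044570 = 633.09 × 1.062428
F = ¥672.61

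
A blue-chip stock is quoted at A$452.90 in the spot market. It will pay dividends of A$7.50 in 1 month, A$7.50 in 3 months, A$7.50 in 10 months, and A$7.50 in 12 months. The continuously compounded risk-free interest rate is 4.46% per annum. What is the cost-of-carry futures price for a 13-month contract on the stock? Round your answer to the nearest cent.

PV(dividends) I = 7.50·e^(−0.0446·1/12) + 7.50·e^(−0.0446·3/12) + 7.50·e^(−0.0446·10/12) + 7.50·e^(−0.0446·12/12)
I = 7.4722 + 7.4168 + 7.2264 + 7.1728 = 29.2882
F = (S − I)·e^(rT) = (452.90 − 29.2882) · e^(0.0446·13/12)
= 423.6118 · e^0.048317 = 423.6118 × 1.049503 = A$444.58

A$444.58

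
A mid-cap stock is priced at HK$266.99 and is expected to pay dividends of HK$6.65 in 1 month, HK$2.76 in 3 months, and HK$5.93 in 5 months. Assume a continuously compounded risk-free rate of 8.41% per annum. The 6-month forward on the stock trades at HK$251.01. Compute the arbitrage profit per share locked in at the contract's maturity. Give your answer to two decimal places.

HK$11.77 per share

PV(dividends) I = 6.65·e^(−0.0841·1/12) + 2.76·e^(−0.0841·3/12) + 5.93·e^(−0.0841·5/12) = 15.0319
Fair forward F* = (S − I)·e^(rT) = (266.99 − 15.0319)·e^0.042050 = 251.9581 × 1.042947 = 262.7789
Market HK$251.01 < fair 262.7789: forward underpriced → reverse cash-and-carry (short the stock, invest proceeds at r, pay the dividends, go long the forward).
Profit at T = |F_mkt − F*| = |251.01 − 262.7789| = HK$11.77 per share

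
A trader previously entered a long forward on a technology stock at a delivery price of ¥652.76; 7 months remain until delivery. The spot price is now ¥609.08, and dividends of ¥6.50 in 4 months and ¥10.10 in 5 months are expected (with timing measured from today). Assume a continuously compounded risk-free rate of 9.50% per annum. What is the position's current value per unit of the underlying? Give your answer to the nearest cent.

PV(remaining dividends) I = 6.50·e^(−0.0950·4/12) + 10.10·e^(−0.0950·5/12) = 16.0054
Current forward F = (S − I)·e^(rT) = (609.08 − 16.0054)·e^(0.0950·7/12) = 593.0746 × 1.056981 = 626.8686
Value (long) = (F − K)·e^(−rT) = (626.8686 − 652.76) × 0.946091 = -24.4956
Value = -¥24.50

-¥24.50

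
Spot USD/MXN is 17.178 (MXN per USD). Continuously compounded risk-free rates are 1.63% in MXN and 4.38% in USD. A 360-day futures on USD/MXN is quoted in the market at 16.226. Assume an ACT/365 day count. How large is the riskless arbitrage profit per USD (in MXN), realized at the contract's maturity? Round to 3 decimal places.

0.492 per USD (in MXN)

Fair futures: F* = S·e^(carry·T), with carry = (r_MXN − r_USD) = 0.0163 − 0.0438 = -0.0275
F* = 17.178 · e^(-0.0275 × 360/365) = 17.178 · e^-0.027123 = 17.178 × 0.973242 = 16.7184
Market 16.226 < fair 16.7184: forward underpriced → reverse cash-and-carry (short spot, go long the forward).
At maturity, profit = |F_mkt − F*| = |16.226 − 16.7184| = 0.492 per USD (in MXN)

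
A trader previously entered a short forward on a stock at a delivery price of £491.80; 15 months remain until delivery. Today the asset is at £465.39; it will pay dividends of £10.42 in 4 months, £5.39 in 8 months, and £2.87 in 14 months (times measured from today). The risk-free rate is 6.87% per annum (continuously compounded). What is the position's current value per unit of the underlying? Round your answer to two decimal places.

£3.92

PV(remaining dividends) I = 10.42·e^(−0.0687·4/12) + 5.39·e^(−0.0687·8/12) + 2.87·e^(−0.0687·14/12) = 17.9817
Current forward F = (S − I)·e^(rT) = (465.39 − 17.9817)·e^(0.0687·15/12) = 447.4083 × 1.089670 = 487.5274
Value (long) = (F − K)·e^(−rT) = (487.5274 − 491.80) × 0.917709 = -3.9210
Short position value = −(long value) = £3.92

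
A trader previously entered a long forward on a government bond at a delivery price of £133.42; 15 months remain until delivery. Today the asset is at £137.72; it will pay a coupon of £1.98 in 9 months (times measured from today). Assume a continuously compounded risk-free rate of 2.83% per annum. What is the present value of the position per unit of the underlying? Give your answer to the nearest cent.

PV(remaining coupons) I = 1.98·e^(−0.0283·9/12) = 1.9384
Current forward F = (S − I)·e^(rT) = (137.72 − 1.9384)·e^(0.0283·15/12) = 135.7816 × 1.036008 = 140.6708
Value (long) = (F − K)·e^(−rT) = (140.6708 − 133.42) × 0.965243 = 6.9988
Value = £7.00

£7.00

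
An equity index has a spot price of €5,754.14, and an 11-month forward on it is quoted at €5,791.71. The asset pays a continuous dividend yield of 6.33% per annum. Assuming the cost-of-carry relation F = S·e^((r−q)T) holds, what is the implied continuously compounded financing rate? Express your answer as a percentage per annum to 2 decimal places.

7.04%

From F = S·e^((r−q)T): (r − q) = ln(F/S)/T
ln(5791.71/5754.14) = ln(1.006529) = 0.006508
(r − q) = 0.006508 / (11/12) = 0.007100
r = ln(F/S)/T + q = 0.007100 + 0.0633 = 0.070400
r = 7.04%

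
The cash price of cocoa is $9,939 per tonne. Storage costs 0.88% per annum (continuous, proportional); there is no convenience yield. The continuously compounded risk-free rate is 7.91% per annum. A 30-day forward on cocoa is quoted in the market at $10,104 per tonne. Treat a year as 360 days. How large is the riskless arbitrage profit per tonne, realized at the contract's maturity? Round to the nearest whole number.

Fair forward: F* = S·e^(carry·T), with carry = (r + u) = 0.0791 + 0.0088 = 0.0879
F* = 9939 · e^(0.0879 × 30/360) = 9939 · e^0.007325 = 9939 × 1.007352 = $10012.0715
Market $10104 > fair $10012.0715: forward overpriced → cash-and-carry (buy spot, short the forward).
At maturity, profit = |F_mkt − F*| = |10104 − 10012.0715| = $92 per tonne

$92 per tonne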